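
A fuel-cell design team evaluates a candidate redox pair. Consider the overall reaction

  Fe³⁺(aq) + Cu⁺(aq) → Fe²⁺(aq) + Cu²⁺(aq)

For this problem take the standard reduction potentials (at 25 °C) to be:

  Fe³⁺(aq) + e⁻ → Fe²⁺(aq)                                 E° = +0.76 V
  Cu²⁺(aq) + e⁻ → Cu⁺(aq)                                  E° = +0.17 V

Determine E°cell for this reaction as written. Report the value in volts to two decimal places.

+0.59 V

The Fe³⁺/Fe²⁺ couple has the higher reduction potential, so it is the cathode; Cu²⁺/Cu⁺ is oxidised at the anode.
E°cell = E°(cathode) − E°(anode) = (+0.76) − (+0.17) = +0.59 V.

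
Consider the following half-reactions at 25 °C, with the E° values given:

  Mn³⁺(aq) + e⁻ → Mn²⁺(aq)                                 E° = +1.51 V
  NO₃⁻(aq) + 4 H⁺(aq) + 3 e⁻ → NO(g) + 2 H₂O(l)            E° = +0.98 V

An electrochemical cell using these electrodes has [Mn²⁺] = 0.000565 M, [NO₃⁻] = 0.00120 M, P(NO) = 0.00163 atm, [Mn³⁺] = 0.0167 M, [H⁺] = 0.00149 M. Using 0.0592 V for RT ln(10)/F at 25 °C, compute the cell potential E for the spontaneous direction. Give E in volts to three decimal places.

Mn³⁺/Mn²⁺ is the cathode (higher E°), NO₃⁻/NO the anode: E°cell = +1.51 − (+0.98) = +0.53 V, n = 3.
Overall: 3 Mn³⁺(aq) + NO(g) + 2 H₂O(l) → 3 Mn²⁺(aq) + NO₃⁻(aq) + 4 H⁺(aq)
Q = [Mn²⁺]^3·[NO₃⁻]·[H⁺]^4 / ([Mn³⁺]^3·P(NO)); log Q = -15.852.
E = E° − (0.0592/n) log Q = +0.53 − (0.0592/3)(-15.852) = +0.843 V.

+0.843 V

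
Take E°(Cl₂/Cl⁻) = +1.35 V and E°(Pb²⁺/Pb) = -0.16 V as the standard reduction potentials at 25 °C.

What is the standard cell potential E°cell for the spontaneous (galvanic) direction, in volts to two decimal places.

The Cl₂/Cl⁻ couple has the higher reduction potential, so it is the cathode; Pb²⁺/Pb is oxidised at the anode.
E°cell = E°(cathode) − E°(anode) = (+1.35) − (-0.16) = +1.51 V.

+1.51 V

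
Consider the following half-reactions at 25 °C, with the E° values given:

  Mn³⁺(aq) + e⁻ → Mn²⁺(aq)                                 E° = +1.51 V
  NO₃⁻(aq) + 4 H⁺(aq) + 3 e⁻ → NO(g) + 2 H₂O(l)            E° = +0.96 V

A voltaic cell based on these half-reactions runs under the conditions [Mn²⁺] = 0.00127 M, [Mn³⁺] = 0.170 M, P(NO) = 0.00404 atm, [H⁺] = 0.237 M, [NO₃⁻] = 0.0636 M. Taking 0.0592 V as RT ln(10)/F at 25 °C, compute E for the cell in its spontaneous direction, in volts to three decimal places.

+0.702 V

Mn³⁺/Mn²⁺ is the cathode (higher E°), NO₃⁻/NO the anode: E°cell = +1.51 − (+0.96) = +0.55 V, n = 3.
Overall: 3 Mn³⁺(aq) + NO(g) + 2 H₂O(l) → 3 Mn²⁺(aq) + NO₃⁻(aq) + 4 H⁺(aq)
Q = [Mn²⁺]^3·[NO₃⁻]·[H⁺]^4 / ([Mn³⁺]^3·P(NO)); log Q = -7.684.
E = E° − (0.0592/n) log Q = +0.55 − (0.0592/3)(-7.684) = +0.702 V.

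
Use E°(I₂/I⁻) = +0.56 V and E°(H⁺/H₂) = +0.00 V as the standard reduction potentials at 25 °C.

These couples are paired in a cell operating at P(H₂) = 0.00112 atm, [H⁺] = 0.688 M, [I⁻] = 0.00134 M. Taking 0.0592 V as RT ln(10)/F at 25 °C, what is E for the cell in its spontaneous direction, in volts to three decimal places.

I₂/I⁻ is the cathode (higher E°), H⁺/H₂ the anode: E°cell = +0.56 − (+0.00) = +0.56 V, n = 2.
Overall: I₂(s) + H₂(g) → 2 I⁻(aq) + 2 H⁺(aq)
Q = [I⁻]^2·[H⁺]^2 / (P(H₂)); log Q = -3.120.
E = E° − (0.0592/n) log Q = +0.56 − (0.0592/2)(-3.120) = +0.652 V.

+0.652 V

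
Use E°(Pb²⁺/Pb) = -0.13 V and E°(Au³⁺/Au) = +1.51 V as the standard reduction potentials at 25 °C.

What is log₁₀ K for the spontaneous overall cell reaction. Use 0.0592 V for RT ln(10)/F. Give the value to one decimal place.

166.2

Cathode: Au³⁺/Au; anode: Pb²⁺/Pb. E°cell = +1.64 V, n = 6.
log K = nE°cell / 0.0592 = (6)(+1.64) / 0.0592 = 166.2.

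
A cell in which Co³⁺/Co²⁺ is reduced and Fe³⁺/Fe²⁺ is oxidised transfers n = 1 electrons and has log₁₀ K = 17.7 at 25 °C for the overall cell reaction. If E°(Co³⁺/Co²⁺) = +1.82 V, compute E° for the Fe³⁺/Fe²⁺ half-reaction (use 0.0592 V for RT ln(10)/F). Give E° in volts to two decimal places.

+0.77 V

E°cell = (0.0592/n)·log K = (0.0592/1)(17.7) = +1.048 V.
Since Co³⁺/Co²⁺ is the cathode and Fe³⁺/Fe²⁺ the anode, E°cell = E°(Co³⁺/Co²⁺) − E°(Fe³⁺/Fe²⁺).
So E°(Fe³⁺/Fe²⁺) = E°(Co³⁺/Co²⁺) − E°cell = (+1.82) − (+1.048) = +0.77 V.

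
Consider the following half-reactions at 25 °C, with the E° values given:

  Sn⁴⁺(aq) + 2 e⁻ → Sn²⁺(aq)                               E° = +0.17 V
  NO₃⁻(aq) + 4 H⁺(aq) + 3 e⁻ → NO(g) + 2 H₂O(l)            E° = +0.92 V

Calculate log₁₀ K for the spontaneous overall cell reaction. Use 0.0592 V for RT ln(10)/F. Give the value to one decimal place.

76.0

Cathode: NO₃⁻/NO; anode: Sn⁴⁺/Sn²⁺. E°cell = +0.75 V, n = 6.
log K = nE°cell / 0.0592 = (6)(+0.75) / 0.0592 = 76.0.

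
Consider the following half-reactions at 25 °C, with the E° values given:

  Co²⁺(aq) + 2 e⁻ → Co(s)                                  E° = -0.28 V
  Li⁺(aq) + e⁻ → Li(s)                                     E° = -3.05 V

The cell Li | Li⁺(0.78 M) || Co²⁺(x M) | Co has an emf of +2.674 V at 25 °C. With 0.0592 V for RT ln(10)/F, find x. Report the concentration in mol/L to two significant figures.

Co²⁺/Co is the cathode, Li⁺/Li the anode: E°cell = +2.77 V, n = 2.
Overall reaction: Co²⁺(aq) + 2 Li(s) → Co(s) + 2 Li⁺(aq); Q = [Li⁺]^2/[Co²⁺]^1.
From E = E° − (0.0592/n) log Q: log Q = (E° − E)·n/0.0592 = (+2.77 − (+2.674))·2/0.0592 = 3.2432.
So 1·log[Co²⁺] = 2·log(0.78) − log Q = -0.2158 − (3.2432) = -3.4590; [Co²⁺] = 10^(-3.4590) ≈ 0.00035 M.

0.00035 M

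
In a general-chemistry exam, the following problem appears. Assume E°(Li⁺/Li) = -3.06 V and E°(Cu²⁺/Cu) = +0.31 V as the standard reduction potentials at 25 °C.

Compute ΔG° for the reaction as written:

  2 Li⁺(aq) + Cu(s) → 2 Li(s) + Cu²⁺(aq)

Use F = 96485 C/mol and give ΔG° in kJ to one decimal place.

As written, Li⁺/Li is reduced (cathode) and Cu²⁺/Cu is oxidised (anode), so E°cell = (-3.06) − (+0.31) = -3.37 V.
Balancing electrons gives n = 2.
ΔG° = −nFE° = −(2)(96485)(-3.37) = 650,309 J = +650.3 kJ.

+650.3 kJ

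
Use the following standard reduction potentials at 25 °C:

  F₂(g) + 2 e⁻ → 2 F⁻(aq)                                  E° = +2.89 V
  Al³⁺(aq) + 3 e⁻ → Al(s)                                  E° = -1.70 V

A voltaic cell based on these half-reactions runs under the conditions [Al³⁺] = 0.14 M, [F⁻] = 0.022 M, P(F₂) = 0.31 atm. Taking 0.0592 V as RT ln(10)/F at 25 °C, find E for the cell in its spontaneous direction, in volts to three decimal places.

F₂/F⁻ is the cathode (higher E°), Al³⁺/Al the anode: E°cell = +2.89 − (-1.70) = +4.59 V, n = 6.
Overall: 3 F₂(g) + 2 Al(s) → 6 F⁻(aq) + 2 Al³⁺(aq)
Q = [F⁻]^6·[Al³⁺]^2 / (P(F₂)^3); log Q = -10.127.
E = E° − (0.0592/n) log Q = +4.59 − (0.0592/6)(-10.127) = +4.690 V.

+4.690 V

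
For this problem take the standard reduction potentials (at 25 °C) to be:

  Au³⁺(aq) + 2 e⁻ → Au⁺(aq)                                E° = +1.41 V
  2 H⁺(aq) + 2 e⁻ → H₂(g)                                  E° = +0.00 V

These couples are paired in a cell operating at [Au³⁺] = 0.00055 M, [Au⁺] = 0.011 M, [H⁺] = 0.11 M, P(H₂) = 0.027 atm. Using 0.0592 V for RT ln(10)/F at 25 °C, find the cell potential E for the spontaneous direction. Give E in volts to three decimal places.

Au³⁺/Au⁺ is the cathode (higher E°), H⁺/H₂ the anode: E°cell = +1.41 − (+0.00) = +1.41 V, n = 2.
Overall: Au³⁺(aq) + H₂(g) → Au⁺(aq) + 2 H⁺(aq)
Q = [Au⁺]·[H⁺]^2 / ([Au³⁺]·P(H₂)); log Q = 0.952.
E = E° − (0.0592/n) log Q = +1.41 − (0.0592/2)(0.952) = +1.382 V.

+1.382 V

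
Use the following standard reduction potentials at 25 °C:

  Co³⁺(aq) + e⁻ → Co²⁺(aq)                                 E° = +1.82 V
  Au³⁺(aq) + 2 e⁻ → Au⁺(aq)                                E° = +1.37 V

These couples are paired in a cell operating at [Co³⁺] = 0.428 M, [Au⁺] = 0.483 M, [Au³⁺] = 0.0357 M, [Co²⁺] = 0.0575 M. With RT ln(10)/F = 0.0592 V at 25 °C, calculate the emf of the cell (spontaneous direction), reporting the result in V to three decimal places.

+0.535 V

Co³⁺/Co²⁺ is the cathode (higher E°), Au³⁺/Au⁺ the anode: E°cell = +1.82 − (+1.37) = +0.45 V, n = 2.
Overall: 2 Co³⁺(aq) + Au⁺(aq) → 2 Co²⁺(aq) + Au³⁺(aq)
Q = [Co²⁺]^2·[Au³⁺] / ([Co³⁺]^2·[Au⁺]); log Q = -2.875.
E = E° − (0.0592/n) log Q = +0.45 − (0.0592/2)(-2.875) = +0.535 V.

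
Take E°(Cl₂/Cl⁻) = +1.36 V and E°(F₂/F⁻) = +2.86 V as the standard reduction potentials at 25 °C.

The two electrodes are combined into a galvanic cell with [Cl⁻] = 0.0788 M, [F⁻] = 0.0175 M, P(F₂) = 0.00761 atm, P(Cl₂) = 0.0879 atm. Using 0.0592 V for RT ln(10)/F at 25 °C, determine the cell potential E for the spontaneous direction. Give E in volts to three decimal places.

F₂/F⁻ is the cathode (higher E°), Cl₂/Cl⁻ the anode: E°cell = +2.86 − (+1.36) = +1.50 V, n = 2.
Overall: F₂(g) + 2 Cl⁻(aq) → 2 F⁻(aq) + Cl₂(g)
Q = [F⁻]^2·P(Cl₂) / (P(F₂)·[Cl⁻]^2); log Q = -0.244.
E = E° − (0.0592/n) log Q = +1.50 − (0.0592/2)(-0.244) = +1.507 V.

+1.507 V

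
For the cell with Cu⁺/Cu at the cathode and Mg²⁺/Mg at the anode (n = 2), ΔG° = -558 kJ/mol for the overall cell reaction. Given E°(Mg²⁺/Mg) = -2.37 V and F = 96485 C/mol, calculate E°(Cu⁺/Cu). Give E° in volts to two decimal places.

E°cell = −ΔG°/(nF) = −(-558×10³)/((2)(96485)) = +2.892 V.
Since Cu⁺/Cu is the cathode and Mg²⁺/Mg the anode, E°cell = E°(Cu⁺/Cu) − E°(Mg²⁺/Mg).
So E°(Cu⁺/Cu) = E°cell + E°(Mg²⁺/Mg) = +2.892 + (-2.37) = +0.52 V.

+0.52 V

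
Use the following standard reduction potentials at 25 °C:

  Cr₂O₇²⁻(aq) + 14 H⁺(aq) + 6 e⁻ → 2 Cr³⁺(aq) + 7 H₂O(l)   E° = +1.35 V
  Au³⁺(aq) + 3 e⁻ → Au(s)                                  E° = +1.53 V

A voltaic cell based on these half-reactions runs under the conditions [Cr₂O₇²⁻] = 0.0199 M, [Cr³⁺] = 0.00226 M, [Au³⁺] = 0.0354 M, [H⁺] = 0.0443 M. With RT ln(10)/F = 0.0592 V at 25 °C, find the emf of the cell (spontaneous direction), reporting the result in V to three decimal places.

+0.303 V

Au³⁺/Au is the cathode (higher E°), Cr₂O₇²⁻/Cr³⁺ the anode: E°cell = +1.53 − (+1.35) = +0.18 V, n = 6.
Overall: 2 Au³⁺(aq) + 2 Cr³⁺(aq) + 7 H₂O(l) → 2 Au(s) + Cr₂O₇²⁻(aq) + 14 H⁺(aq)
Q = [Cr₂O₇²⁻]·[H⁺]^14 / ([Au³⁺]^2·[Cr³⁺]^2); log Q = -12.458.
E = E° − (0.0592/n) log Q = +0.18 − (0.0592/6)(-12.458) = +0.303 V.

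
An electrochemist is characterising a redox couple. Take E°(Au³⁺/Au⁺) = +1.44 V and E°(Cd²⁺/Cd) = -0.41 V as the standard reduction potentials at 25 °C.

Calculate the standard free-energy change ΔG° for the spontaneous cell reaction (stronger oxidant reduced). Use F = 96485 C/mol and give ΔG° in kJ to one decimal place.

Au³⁺/Au⁺ (E° = +1.44 V) is the cathode; Cd²⁺/Cd (E° = -0.41 V) is the anode, so E°cell = +1.85 V.
Balancing electrons gives n = 2 (lcm of 2 and 2).
ΔG° = −nFE° = −(2)(96485)(+1.85) = -356,994 J = -357.0 kJ.

-357.0 kJ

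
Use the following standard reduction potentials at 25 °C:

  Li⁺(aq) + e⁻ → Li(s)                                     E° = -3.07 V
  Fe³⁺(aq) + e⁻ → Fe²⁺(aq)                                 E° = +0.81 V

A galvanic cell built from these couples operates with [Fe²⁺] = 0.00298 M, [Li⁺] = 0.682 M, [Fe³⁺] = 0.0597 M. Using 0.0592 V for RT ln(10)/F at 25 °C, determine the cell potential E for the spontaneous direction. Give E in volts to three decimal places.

Fe³⁺/Fe²⁺ is the cathode (higher E°), Li⁺/Li the anode: E°cell = +0.81 − (-3.07) = +3.88 V, n = 1.
Overall: Fe³⁺(aq) + Li(s) → Fe²⁺(aq) + Li⁺(aq)
Q = [Fe²⁺]·[Li⁺] / ([Fe³⁺]); log Q = -1.468.
E = E° − (0.0592/n) log Q = +3.88 − (0.0592/1)(-1.468) = +3.967 V.

+3.967 V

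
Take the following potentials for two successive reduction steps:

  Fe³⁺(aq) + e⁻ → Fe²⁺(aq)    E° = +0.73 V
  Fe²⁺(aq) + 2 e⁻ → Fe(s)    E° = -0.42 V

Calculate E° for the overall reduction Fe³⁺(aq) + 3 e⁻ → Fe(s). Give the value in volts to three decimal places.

Adding the free-energy changes (−nFE°) of the two steps gives −n₃FE°₃ = −n₁FE°₁ − n₂FE°₂.
E°₃ = (1×+0.73 + 2×-0.42) / 3 = (-0.110) / 3 = -0.037 V.

-0.037 V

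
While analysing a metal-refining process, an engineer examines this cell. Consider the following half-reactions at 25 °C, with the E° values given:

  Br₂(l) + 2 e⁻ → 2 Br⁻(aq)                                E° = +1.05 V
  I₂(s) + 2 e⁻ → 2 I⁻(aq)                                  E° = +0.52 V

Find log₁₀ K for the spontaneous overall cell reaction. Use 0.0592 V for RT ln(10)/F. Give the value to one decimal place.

Cathode: Br₂/Br⁻; anode: I₂/I⁻. E°cell = +0.53 V, n = 2.
log K = nE°cell / 0.0592 = (2)(+0.53) / 0.0592 = 17.9.

17.9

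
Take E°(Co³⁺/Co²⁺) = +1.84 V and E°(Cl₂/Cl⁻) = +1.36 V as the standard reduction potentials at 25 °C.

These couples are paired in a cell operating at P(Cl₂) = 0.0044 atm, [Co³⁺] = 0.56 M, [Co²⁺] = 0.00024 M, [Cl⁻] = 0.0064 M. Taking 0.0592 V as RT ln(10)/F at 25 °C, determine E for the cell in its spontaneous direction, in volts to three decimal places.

+0.619 V

Co³⁺/Co²⁺ is the cathode (higher E°), Cl₂/Cl⁻ the anode: E°cell = +1.84 − (+1.36) = +0.48 V, n = 2.
Overall: 2 Co³⁺(aq) + 2 Cl⁻(aq) → 2 Co²⁺(aq) + Cl₂(g)
Q = [Co²⁺]^2·P(Cl₂) / ([Co³⁺]^2·[Cl⁻]^2); log Q = -4.705.
E = E° − (0.0592/n) log Q = +0.48 − (0.0592/2)(-4.705) = +0.619 V.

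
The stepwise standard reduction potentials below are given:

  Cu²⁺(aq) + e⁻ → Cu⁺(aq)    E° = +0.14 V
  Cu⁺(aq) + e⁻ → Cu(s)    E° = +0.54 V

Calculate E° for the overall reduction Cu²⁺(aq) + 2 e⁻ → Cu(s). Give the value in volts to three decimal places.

+0.340 V

Standard free energies of sequential steps add: ΔG°₃ = ΔG°₁ + ΔG°₂, so n₃E°₃ = n₁E°₁ + n₂E°₂.
E°₃ = (1×+0.14 + 1×+0.54) / 2 = (+0.680) / 2 = +0.340 V.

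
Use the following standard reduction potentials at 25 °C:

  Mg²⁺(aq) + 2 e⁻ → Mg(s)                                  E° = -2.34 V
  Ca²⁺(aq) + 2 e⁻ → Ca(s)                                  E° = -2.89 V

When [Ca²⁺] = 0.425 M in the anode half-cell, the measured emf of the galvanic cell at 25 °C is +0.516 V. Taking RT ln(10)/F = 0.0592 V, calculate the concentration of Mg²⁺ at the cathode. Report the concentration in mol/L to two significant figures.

Mg²⁺/Mg is the cathode, Ca²⁺/Ca the anode: E°cell = +0.55 V, n = 2.
Overall reaction: Mg²⁺(aq) + Ca(s) → Mg(s) + Ca²⁺(aq); Q = [Ca²⁺]^1/[Mg²⁺]^1.
From E = E° − (0.0592/n) log Q: log Q = (E° − E)·n/0.0592 = (+0.55 − (+0.516))·2/0.0592 = 1.1486.
So 1·log[Mg²⁺] = 1·log(0.425) − log Q = -0.3716 − (1.1486) = -1.5202; [Mg²⁺] = 10^(-1.5202) ≈ 0.030 M.

0.030 M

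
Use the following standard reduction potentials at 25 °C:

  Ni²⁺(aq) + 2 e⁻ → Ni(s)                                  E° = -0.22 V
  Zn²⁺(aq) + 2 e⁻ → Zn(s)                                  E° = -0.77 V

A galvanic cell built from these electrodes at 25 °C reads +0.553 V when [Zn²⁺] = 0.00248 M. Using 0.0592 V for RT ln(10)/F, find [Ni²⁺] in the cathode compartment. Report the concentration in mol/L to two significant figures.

0.0031 M

Ni²⁺/Ni is the cathode, Zn²⁺/Zn the anode: E°cell = +0.55 V, n = 2.
Overall reaction: Ni²⁺(aq) + Zn(s) → Ni(s) + Zn²⁺(aq); Q = [Zn²⁺]^1/[Ni²⁺]^1.
From E = E° − (0.0592/n) log Q: log Q = (E° − E)·n/0.0592 = (+0.55 − (+0.553))·2/0.0592 = -0.1014.
So 1·log[Ni²⁺] = 1·log(0.00248) − log Q = -2.6055 − (-0.1014) = -2.5041; [Ni²⁺] = 10^(-2.5041) ≈ 0.0031 M.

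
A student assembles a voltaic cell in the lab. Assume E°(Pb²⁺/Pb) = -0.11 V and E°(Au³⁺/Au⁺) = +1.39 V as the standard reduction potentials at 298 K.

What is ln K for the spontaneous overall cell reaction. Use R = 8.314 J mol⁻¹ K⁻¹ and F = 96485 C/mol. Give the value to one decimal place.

Cathode: Au³⁺/Au⁺; anode: Pb²⁺/Pb. E°cell = (+1.39) − (-0.11) = +1.50 V, with n = 2.
ΔG° = −nFE° = −RT ln K, so ln K = nFE°/(RT) = (2)(96485)(+1.50) / ((8.314)(298)) = 116.830.

116.8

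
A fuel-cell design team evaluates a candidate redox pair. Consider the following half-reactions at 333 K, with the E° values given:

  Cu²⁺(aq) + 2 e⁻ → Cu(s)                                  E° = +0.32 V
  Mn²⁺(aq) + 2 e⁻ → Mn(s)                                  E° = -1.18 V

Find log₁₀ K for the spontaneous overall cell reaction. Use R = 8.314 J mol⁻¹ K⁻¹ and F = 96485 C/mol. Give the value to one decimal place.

45.4

Cathode: Cu²⁺/Cu; anode: Mn²⁺/Mn. E°cell = (+0.32) − (-1.18) = +1.50 V, with n = 2.
ΔG° = −nFE° = −RT ln K, so ln K = nFE°/(RT) = (2)(96485)(+1.50) / ((8.314)(333)) = 104.551.
log₁₀ K = 104.551 / ln 10 = 45.4.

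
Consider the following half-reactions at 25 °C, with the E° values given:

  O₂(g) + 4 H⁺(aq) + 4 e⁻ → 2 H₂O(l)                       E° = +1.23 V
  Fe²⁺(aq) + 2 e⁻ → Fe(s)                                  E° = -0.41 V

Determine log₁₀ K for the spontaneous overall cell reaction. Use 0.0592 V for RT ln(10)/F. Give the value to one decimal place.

110.8

Cathode: O₂/H₂O; anode: Fe²⁺/Fe. E°cell = +1.64 V, n = 4.
log K = nE°cell / 0.0592 = (4)(+1.64) / 0.0592 = 110.8.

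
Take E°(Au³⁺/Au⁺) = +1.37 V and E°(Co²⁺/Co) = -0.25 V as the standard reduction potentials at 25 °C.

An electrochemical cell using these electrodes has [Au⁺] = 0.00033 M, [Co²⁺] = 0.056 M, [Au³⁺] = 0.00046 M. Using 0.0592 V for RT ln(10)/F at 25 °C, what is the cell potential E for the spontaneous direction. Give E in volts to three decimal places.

+1.661 V

Au³⁺/Au⁺ is the cathode (higher E°), Co²⁺/Co the anode: E°cell = +1.37 − (-0.25) = +1.62 V, n = 2.
Overall: Au³⁺(aq) + Co(s) → Au⁺(aq) + Co²⁺(aq)
Q = [Au⁺]·[Co²⁺] / ([Au³⁺]); log Q = -1.396.
E = E° − (0.0592/n) log Q = +1.62 − (0.0592/2)(-1.396) = +1.661 V.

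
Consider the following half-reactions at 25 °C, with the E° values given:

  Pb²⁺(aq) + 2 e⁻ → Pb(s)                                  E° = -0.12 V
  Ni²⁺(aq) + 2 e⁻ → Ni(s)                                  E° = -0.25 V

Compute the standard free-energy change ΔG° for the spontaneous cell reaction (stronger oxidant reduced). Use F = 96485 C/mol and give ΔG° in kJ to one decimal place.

Pb²⁺/Pb (E° = -0.12 V) is the cathode; Ni²⁺/Ni (E° = -0.25 V) is the anode, so E°cell = +0.13 V.
Balancing electrons gives n = 2 (lcm of 2 and 2).
ΔG° = −nFE° = −(2)(96485)(+0.13) = -25,086 J = -25.1 kJ.

-25.1 kJ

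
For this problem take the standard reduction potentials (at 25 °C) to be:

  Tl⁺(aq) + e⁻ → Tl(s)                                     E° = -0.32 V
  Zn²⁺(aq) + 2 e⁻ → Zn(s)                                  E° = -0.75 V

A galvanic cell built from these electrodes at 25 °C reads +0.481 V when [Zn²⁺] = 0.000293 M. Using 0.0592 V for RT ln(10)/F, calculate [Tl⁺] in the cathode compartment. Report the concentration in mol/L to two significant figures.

Tl⁺/Tl is the cathode, Zn²⁺/Zn the anode: E°cell = +0.43 V, n = 2.
Overall reaction: 2 Tl⁺(aq) + Zn(s) → 2 Tl(s) + Zn²⁺(aq); Q = [Zn²⁺]^1/[Tl⁺]^2.
From E = E° − (0.0592/n) log Q: log Q = (E° − E)·n/0.0592 = (+0.43 − (+0.481))·2/0.0592 = -1.7230.
So 2·log[Tl⁺] = 1·log(0.000293) − log Q = -3.5331 − (-1.7230) = -1.8101; log[Tl⁺] = -1.8101 / 2 = -0.9051; [Tl⁺] = 10^(-0.9051) ≈ 0.12 M.

0.12 M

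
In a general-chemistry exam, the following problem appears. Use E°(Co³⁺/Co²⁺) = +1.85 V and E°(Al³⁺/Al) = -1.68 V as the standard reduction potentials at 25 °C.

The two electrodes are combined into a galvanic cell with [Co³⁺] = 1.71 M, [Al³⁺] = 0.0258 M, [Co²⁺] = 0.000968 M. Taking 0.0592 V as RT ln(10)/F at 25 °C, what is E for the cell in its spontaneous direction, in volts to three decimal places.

Co³⁺/Co²⁺ is the cathode (higher E°), Al³⁺/Al the anode: E°cell = +1.85 − (-1.68) = +3.53 V, n = 3.
Overall: 3 Co³⁺(aq) + Al(s) → 3 Co²⁺(aq) + Al³⁺(aq)
Q = [Co²⁺]^3·[Al³⁺] / ([Co³⁺]^3); log Q = -11.330.
E = E° − (0.0592/n) log Q = +3.53 − (0.0592/3)(-11.330) = +3.754 V.

+3.754 V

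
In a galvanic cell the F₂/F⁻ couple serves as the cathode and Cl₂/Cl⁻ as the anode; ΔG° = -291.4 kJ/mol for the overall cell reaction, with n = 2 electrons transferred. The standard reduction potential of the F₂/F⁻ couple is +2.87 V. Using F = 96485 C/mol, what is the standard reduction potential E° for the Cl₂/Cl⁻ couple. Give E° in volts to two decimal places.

+1.36 V

E°cell = −ΔG°/(nF) = −(-291.4×10³)/((2)(96485)) = +1.510 V.
Since F₂/F⁻ is the cathode and Cl₂/Cl⁻ the anode, E°cell = E°(F₂/F⁻) − E°(Cl₂/Cl⁻).
So E°(Cl₂/Cl⁻) = E°(F₂/F⁻) − E°cell = (+2.87) − (+1.510) = +1.36 V.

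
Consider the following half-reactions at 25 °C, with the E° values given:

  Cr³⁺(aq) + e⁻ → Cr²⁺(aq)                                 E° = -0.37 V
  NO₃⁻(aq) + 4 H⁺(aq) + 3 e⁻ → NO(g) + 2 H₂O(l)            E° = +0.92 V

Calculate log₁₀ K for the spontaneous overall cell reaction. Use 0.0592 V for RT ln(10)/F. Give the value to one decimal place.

65.4

Cathode: NO₃⁻/NO; anode: Cr³⁺/Cr²⁺. E°cell = +1.29 V, n = 3.
log K = nE°cell / 0.0592 = (3)(+1.29) / 0.0592 = 65.4.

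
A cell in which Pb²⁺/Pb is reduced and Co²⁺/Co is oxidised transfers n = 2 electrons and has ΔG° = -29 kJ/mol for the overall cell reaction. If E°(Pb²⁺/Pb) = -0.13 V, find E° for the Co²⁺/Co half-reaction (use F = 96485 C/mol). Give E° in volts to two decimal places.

E°cell = −ΔG°/(nF) = −(-29×10³)/((2)(96485)) = +0.150 V.
Since Pb²⁺/Pb is the cathode and Co²⁺/Co the anode, E°cell = E°(Pb²⁺/Pb) − E°(Co²⁺/Co).
So E°(Co²⁺/Co) = E°(Pb²⁺/Pb) − E°cell = (-0.13) − (+0.150) = -0.28 V.

-0.28 V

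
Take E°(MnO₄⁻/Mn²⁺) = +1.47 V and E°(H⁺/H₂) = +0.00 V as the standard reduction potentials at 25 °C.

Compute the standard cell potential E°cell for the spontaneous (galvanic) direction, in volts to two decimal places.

The MnO₄⁻/Mn²⁺ couple has the higher reduction potential, so it is the cathode; H⁺/H₂ is oxidised at the anode.
E°cell = E°(cathode) − E°(anode) = (+1.47) − (+0.00) = +1.47 V.

+1.47 V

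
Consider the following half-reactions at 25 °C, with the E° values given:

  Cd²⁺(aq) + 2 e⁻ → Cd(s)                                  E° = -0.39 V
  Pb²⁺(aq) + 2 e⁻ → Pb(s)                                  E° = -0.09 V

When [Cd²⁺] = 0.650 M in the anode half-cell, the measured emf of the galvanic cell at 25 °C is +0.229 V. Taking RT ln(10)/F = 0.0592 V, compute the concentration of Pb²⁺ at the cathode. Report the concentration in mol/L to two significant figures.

0.0026 M

Pb²⁺/Pb is the cathode, Cd²⁺/Cd the anode: E°cell = +0.30 V, n = 2.
Overall reaction: Pb²⁺(aq) + Cd(s) → Pb(s) + Cd²⁺(aq); Q = [Cd²⁺]^1/[Pb²⁺]^1.
From E = E° − (0.0592/n) log Q: log Q = (E° − E)·n/0.0592 = (+0.30 − (+0.229))·2/0.0592 = 2.3986.
So 1·log[Pb²⁺] = 1·log(0.65) − log Q = -0.1871 − (2.3986) = -2.5857; [Pb²⁺] = 10^(-2.5857) ≈ 0.0026 M.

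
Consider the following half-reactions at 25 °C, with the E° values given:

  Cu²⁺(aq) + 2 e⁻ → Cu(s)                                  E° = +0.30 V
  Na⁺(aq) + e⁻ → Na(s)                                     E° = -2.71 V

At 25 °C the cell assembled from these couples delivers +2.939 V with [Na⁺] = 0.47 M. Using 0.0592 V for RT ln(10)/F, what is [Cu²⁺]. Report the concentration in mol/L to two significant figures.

0.00088 M

Cu²⁺/Cu is the cathode, Na⁺/Na the anode: E°cell = +3.01 V, n = 2.
Overall reaction: Cu²⁺(aq) + 2 Na(s) → Cu(s) + 2 Na⁺(aq); Q = [Na⁺]^2/[Cu²⁺]^1.
From E = E° − (0.0592/n) log Q: log Q = (E° − E)·n/0.0592 = (+3.01 − (+2.939))·2/0.0592 = 2.3986.
So 1·log[Cu²⁺] = 2·log(0.47) − log Q = -0.6558 − (2.3986) = -3.0544; [Cu²⁺] = 10^(-3.0544) ≈ 0.00088 M.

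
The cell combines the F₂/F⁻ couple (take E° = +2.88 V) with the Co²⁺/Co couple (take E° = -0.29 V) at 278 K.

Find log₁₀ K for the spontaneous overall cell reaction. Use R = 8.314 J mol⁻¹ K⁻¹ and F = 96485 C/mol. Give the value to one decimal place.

Cathode: F₂/F⁻; anode: Co²⁺/Co. E°cell = (+2.88) − (-0.29) = +3.17 V, with n = 2.
ΔG° = −nFE° = −RT ln K, so ln K = nFE°/(RT) = (2)(96485)(+3.17) / ((8.314)(278)) = 264.664.
log₁₀ K = 264.664 / ln 10 = 114.9.

114.9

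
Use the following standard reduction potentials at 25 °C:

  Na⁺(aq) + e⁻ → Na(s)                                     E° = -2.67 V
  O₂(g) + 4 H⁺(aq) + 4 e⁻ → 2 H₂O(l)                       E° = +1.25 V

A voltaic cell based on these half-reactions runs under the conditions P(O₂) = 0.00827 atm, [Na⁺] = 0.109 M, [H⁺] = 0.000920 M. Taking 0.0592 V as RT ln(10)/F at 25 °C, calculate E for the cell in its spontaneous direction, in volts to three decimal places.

+3.766 V

O₂/H₂O is the cathode (higher E°), Na⁺/Na the anode: E°cell = +1.25 − (-2.67) = +3.92 V, n = 4.
Overall: O₂(g) + 4 H⁺(aq) + 4 Na(s) → 2 H₂O(l) + 4 Na⁺(aq)
Q = [Na⁺]^4 / (P(O₂)·[H⁺]^4); log Q = 10.377.
E = E° − (0.0592/n) log Q = +3.92 − (0.0592/4)(10.377) = +3.766 V.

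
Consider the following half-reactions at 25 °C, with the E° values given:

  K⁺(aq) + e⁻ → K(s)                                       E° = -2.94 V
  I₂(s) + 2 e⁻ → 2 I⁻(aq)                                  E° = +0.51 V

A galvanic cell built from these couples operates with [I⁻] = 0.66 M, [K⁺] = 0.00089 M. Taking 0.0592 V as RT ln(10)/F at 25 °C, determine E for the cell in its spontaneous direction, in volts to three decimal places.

I₂/I⁻ is the cathode (higher E°), K⁺/K the anode: E°cell = +0.51 − (-2.94) = +3.45 V, n = 2.
Overall: I₂(s) + 2 K(s) → 2 I⁻(aq) + 2 K⁺(aq)
Q = [I⁻]^2·[K⁺]^2; log Q = -6.462.
E = E° − (0.0592/n) log Q = +3.45 − (0.0592/2)(-6.462) = +3.641 V.

+3.641 V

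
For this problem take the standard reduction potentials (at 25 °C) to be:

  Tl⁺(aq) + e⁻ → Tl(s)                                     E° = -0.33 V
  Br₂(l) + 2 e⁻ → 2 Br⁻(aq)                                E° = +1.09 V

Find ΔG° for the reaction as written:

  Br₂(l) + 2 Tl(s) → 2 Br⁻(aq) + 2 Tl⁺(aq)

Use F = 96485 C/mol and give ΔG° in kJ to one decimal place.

-274.0 kJ

As written, Br₂/Br⁻ is reduced (cathode) and Tl⁺/Tl is oxidised (anode), so E°cell = (+1.09) − (-0.33) = +1.42 V.
Balancing electrons gives n = 2.
ΔG° = −nFE° = −(2)(96485)(+1.42) = -274,017 J = -274.0 kJ.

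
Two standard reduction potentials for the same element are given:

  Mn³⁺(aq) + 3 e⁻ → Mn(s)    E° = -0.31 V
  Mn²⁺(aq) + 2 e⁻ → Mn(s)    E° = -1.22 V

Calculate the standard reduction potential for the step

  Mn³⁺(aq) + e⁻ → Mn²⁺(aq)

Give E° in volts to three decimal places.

+1.510 V

Sequential free energies add, so n₃E°₃ = n₁E°₁ + n₂E°₂.
With n₃ = 3, and the known step contributing 2×(-1.22) V, the unknown satisfies 1·E° = 3×(-0.31) − 2×(-1.22) = +1.510.
E° = +1.510 / 1 = +1.510 V.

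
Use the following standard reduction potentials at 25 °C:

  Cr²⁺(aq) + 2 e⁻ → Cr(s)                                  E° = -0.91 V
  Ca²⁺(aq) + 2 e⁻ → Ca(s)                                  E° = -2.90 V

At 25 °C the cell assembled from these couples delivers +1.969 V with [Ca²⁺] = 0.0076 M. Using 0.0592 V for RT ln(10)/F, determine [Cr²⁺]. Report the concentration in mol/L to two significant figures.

0.0015 M

Cr²⁺/Cr is the cathode, Ca²⁺/Ca the anode: E°cell = +1.99 V, n = 2.
Overall reaction: Cr²⁺(aq) + Ca(s) → Cr(s) + Ca²⁺(aq); Q = [Ca²⁺]^1/[Cr²⁺]^1.
From E = E° − (0.0592/n) log Q: log Q = (E° − E)·n/0.0592 = (+1.99 − (+1.969))·2/0.0592 = 0.7095.
So 1·log[Cr²⁺] = 1·log(0.0076) − log Q = -2.1192 − (0.7095) = -2.8287; [Cr²⁺] = 10^(-2.8287) ≈ 0.0015 M.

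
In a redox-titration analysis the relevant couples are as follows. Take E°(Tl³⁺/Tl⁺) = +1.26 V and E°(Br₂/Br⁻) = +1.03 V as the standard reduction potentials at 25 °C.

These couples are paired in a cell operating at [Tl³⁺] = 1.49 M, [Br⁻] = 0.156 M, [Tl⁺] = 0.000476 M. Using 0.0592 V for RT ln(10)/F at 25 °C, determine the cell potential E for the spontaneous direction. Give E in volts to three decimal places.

Tl³⁺/Tl⁺ is the cathode (higher E°), Br₂/Br⁻ the anode: E°cell = +1.26 − (+1.03) = +0.23 V, n = 2.
Overall: Tl³⁺(aq) + 2 Br⁻(aq) → Tl⁺(aq) + Br₂(l)
Q = [Tl⁺] / ([Tl³⁺]·[Br⁻]^2); log Q = -1.882.
E = E° − (0.0592/n) log Q = +0.23 − (0.0592/2)(-1.882) = +0.286 V.

+0.286 V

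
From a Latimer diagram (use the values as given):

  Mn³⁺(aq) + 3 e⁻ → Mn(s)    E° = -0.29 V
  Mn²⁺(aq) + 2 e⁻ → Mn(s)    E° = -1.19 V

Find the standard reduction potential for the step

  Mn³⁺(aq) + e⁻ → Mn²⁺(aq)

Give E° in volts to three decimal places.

Sequential free energies add, so n₃E°₃ = n₁E°₁ + n₂E°₂.
With n₃ = 3, and the known step contributing 2×(-1.19) V, the unknown satisfies 1·E° = 3×(-0.29) − 2×(-1.19) = +1.510.
E° = +1.510 / 1 = +1.510 V.

+1.510 V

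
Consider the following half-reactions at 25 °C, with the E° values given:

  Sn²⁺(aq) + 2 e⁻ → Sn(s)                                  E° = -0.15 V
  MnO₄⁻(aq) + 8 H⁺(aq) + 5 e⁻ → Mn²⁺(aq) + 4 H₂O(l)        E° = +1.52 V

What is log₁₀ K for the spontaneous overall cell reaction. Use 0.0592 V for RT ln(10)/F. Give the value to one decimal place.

Cathode: MnO₄⁻/Mn²⁺; anode: Sn²⁺/Sn. E°cell = +1.67 V, n = 10.
log K = nE°cell / 0.0592 = (10)(+1.67) / 0.0592 = 282.1.

282.1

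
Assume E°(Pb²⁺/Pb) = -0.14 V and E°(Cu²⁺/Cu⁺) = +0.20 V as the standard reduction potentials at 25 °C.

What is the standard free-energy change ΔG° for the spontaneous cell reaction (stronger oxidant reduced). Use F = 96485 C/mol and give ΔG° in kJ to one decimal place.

-65.6 kJ

Cu²⁺/Cu⁺ (E° = +0.20 V) is the cathode; Pb²⁺/Pb (E° = -0.14 V) is the anode, so E°cell = +0.34 V.
Balancing electrons gives n = 2 (lcm of 1 and 2).
ΔG° = −nFE° = −(2)(96485)(+0.34) = -65,610 J = -65.6 kJ.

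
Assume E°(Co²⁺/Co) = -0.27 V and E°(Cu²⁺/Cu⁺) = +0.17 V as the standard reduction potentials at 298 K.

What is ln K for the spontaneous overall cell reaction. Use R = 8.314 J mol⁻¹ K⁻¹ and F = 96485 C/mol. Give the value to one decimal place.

34.3

Cathode: Cu²⁺/Cu⁺; anode: Co²⁺/Co. E°cell = (+0.17) − (-0.27) = +0.44 V, with n = 2.
ΔG° = −nFE° = −RT ln K, so ln K = nFE°/(RT) = (2)(96485)(+0.44) / ((8.314)(298)) = 34.270.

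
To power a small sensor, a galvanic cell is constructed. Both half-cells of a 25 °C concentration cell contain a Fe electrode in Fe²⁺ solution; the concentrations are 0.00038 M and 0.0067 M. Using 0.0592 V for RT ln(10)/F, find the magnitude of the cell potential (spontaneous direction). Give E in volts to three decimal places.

+0.037 V

For a concentration cell E°cell = 0. The 0.0067 M side is the cathode (reduction is favoured where [Fe²⁺] is higher).
With n = 2, E = −(0.0592/2) log([Fe²⁺]ₐₙ/[Fe²⁺]꜀ₐₜ) = −(0.0592/2) log(0.00038/0.0067) = −(0.0592/2)(-1.246) = +0.037 V.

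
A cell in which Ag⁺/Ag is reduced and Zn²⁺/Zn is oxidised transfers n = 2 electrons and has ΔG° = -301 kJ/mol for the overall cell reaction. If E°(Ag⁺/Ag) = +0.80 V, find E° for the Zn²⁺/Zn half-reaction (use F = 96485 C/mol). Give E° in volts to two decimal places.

E°cell = −ΔG°/(nF) = −(-301×10³)/((2)(96485)) = +1.560 V.
Since Ag⁺/Ag is the cathode and Zn²⁺/Zn the anode, E°cell = E°(Ag⁺/Ag) − E°(Zn²⁺/Zn).
So E°(Zn²⁺/Zn) = E°(Ag⁺/Ag) − E°cell = (+0.80) − (+1.560) = -0.76 V.

-0.76 V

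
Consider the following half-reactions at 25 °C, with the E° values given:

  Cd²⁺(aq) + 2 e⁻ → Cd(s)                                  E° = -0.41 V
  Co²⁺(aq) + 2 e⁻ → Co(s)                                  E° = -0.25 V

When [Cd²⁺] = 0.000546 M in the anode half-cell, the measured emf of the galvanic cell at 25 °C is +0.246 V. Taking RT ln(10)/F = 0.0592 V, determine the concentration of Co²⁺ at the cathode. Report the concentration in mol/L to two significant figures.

Co²⁺/Co is the cathode, Cd²⁺/Cd the anode: E°cell = +0.16 V, n = 2.
Overall reaction: Co²⁺(aq) + Cd(s) → Co(s) + Cd²⁺(aq); Q = [Cd²⁺]^1/[Co²⁺]^1.
From E = E° − (0.0592/n) log Q: log Q = (E° − E)·n/0.0592 = (+0.16 − (+0.246))·2/0.0592 = -2.9054.
So 1·log[Co²⁺] = 1·log(0.000546) − log Q = -3.2628 − (-2.9054) = -0.3574; [Co²⁺] = 10^(-0.3574) ≈ 0.44 M.

0.44 M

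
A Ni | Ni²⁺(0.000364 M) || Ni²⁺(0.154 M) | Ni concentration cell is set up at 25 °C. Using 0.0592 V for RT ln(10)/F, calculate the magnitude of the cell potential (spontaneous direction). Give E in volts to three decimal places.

For a concentration cell E°cell = 0. The 0.154 M side is the cathode (reduction is favoured where [Ni²⁺] is higher).
With n = 2, E = −(0.0592/2) log([Ni²⁺]ₐₙ/[Ni²⁺]꜀ₐₜ) = −(0.0592/2) log(0.000364/0.154) = −(0.0592/2)(-2.626) = +0.078 V.

+0.078 V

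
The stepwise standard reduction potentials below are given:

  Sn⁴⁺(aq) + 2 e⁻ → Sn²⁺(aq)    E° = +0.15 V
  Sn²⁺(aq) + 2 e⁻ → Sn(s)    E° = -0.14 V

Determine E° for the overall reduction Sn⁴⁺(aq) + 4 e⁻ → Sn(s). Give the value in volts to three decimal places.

Adding the free-energy changes (−nFE°) of the two steps gives −n₃FE°₃ = −n₁FE°₁ − n₂FE°₂.
E°₃ = (2×+0.15 + 2×-0.14) / 4 = (+0.020) / 4 = +0.005 V.

+0.005 V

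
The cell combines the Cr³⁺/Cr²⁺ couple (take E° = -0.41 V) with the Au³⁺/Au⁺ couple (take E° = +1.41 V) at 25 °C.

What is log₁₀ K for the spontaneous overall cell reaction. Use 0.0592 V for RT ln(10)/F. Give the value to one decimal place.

Cathode: Au³⁺/Au⁺; anode: Cr³⁺/Cr²⁺. E°cell = +1.82 V, n = 2.
log K = nE°cell / 0.0592 = (2)(+1.82) / 0.0592 = 61.5.

61.5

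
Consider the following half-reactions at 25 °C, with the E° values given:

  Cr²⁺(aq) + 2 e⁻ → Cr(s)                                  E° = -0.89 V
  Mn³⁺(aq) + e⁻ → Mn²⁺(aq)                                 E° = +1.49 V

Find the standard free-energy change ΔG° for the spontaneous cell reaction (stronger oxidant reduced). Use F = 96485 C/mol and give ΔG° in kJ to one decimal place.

-459.3 kJ

Mn³⁺/Mn²⁺ (E° = +1.49 V) is the cathode; Cr²⁺/Cr (E° = -0.89 V) is the anode, so E°cell = +2.38 V.
Balancing electrons gives n = 2 (lcm of 1 and 2).
ΔG° = −nFE° = −(2)(96485)(+2.38) = -459,269 J = -459.3 kJ.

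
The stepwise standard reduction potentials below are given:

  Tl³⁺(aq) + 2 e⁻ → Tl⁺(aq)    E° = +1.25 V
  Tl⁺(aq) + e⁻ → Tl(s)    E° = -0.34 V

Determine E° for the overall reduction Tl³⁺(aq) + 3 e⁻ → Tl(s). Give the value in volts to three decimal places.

+0.720 V

Adding the free-energy changes (−nFE°) of the two steps gives −n₃FE°₃ = −n₁FE°₁ − n₂FE°₂.
E°₃ = (2×+1.25 + 1×-0.34) / 3 = (+2.160) / 3 = +0.720 V.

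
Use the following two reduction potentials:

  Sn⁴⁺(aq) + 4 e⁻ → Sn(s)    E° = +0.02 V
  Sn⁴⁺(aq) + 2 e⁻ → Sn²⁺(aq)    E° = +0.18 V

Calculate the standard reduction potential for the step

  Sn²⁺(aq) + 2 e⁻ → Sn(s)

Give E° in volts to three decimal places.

-0.140 V

Sequential free energies add, so n₃E°₃ = n₁E°₁ + n₂E°₂.
With n₃ = 4, and the known step contributing 2×(+0.18) V, the unknown satisfies 2·E° = 4×(+0.02) − 2×(+0.18) = -0.280.
E° = -0.280 / 2 = -0.140 V.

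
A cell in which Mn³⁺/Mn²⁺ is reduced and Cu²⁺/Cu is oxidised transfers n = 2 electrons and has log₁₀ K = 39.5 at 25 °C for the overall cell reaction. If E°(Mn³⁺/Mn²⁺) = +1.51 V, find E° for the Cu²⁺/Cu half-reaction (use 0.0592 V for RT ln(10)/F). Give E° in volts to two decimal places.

E°cell = (0.0592/n)·log K = (0.0592/2)(39.5) = +1.169 V.
Since Mn³⁺/Mn²⁺ is the cathode and Cu²⁺/Cu the anode, E°cell = E°(Mn³⁺/Mn²⁺) − E°(Cu²⁺/Cu).
So E°(Cu²⁺/Cu) = E°(Mn³⁺/Mn²⁺) − E°cell = (+1.51) − (+1.169) = +0.34 V.

+0.34 V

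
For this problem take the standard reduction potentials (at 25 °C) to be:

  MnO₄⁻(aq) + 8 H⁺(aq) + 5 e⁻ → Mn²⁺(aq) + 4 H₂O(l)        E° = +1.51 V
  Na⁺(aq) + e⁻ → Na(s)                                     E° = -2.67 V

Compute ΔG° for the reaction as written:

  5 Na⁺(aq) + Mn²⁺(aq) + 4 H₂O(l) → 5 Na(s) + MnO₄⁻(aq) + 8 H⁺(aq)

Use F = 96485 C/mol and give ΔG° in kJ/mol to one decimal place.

+2016.5 kJ/mol

As written, Na⁺/Na is reduced (cathode) and MnO₄⁻/Mn²⁺ is oxidised (anode), so E°cell = (-2.67) − (+1.51) = -4.18 V.
Balancing electrons gives n = 5.
ΔG° = −nFE° = −(5)(96485)(-4.18) = 2,016,536 J = +2016.5 kJ/mol.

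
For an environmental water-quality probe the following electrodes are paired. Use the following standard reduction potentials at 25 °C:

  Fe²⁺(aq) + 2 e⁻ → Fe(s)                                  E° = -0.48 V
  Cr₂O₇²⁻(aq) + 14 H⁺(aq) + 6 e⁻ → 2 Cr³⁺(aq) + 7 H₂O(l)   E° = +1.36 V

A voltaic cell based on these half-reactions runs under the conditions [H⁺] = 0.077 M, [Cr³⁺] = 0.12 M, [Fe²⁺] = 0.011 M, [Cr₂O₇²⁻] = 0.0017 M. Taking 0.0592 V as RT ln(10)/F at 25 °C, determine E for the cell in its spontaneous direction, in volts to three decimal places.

+1.735 V

Cr₂O₇²⁻/Cr³⁺ is the cathode (higher E°), Fe²⁺/Fe the anode: E°cell = +1.36 − (-0.48) = +1.84 V, n = 6.
Overall: Cr₂O₇²⁻(aq) + 14 H⁺(aq) + 3 Fe(s) → 2 Cr³⁺(aq) + 7 H₂O(l) + 3 Fe²⁺(aq)
Q = [Cr³⁺]^2·[Fe²⁺]^3 / ([Cr₂O₇²⁻]·[H⁺]^14); log Q = 10.641.
E = E° − (0.0592/n) log Q = +1.84 − (0.0592/6)(10.641) = +1.735 V.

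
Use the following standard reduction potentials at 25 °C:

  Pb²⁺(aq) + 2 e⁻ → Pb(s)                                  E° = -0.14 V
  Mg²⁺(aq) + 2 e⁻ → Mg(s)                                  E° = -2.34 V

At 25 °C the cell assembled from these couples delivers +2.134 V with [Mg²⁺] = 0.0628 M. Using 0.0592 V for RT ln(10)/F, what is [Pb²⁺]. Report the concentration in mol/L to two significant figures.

Pb²⁺/Pb is the cathode, Mg²⁺/Mg the anode: E°cell = +2.20 V, n = 2.
Overall reaction: Pb²⁺(aq) + Mg(s) → Pb(s) + Mg²⁺(aq); Q = [Mg²⁺]^1/[Pb²⁺]^1.
From E = E° − (0.0592/n) log Q: log Q = (E° − E)·n/0.0592 = (+2.20 − (+2.134))·2/0.0592 = 2.2297.
So 1·log[Pb²⁺] = 1·log(0.0628) − log Q = -1.2020 − (2.2297) = -3.4317; [Pb²⁺] = 10^(-3.4317) ≈ 0.00037 M.

0.00037 M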